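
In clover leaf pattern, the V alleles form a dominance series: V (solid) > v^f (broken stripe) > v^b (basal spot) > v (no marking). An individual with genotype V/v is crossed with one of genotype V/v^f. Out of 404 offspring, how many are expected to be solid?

Cross: V/v × V/v^f
Allele dominance: V > v^f > v^b > v
Offspring genotypes: 1 V/V, 1 V/v^f, 1 V/v, 1 v^f/v
Phenotype counts: 3 solid, 1 broken stripe
solid: 3 out of 4 → fraction 3/4
Expected count = 3/4 × 404 = 303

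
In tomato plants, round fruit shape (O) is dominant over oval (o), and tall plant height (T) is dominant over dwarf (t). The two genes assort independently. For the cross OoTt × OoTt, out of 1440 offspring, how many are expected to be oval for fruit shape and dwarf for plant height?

Dihybrid cross OoTt × OoTt — consider each gene separately:
fruit shape: Oo × Oo → 1 OO, 2 Oo, 1 oo → 3 O_ : 1 oo (out of 4)
plant height: Tt × Tt → 1 TT, 2 Tt, 1 tt → 3 T_ : 1 tt (out of 4)
Looking for: oval (oo) and dwarf (tt)
P(oval) = 1/4, P(dwarf) = 1/4
P(both) = 1/4 × 1/4 = 1/16
Expected count = 1/16 × 1440 = 90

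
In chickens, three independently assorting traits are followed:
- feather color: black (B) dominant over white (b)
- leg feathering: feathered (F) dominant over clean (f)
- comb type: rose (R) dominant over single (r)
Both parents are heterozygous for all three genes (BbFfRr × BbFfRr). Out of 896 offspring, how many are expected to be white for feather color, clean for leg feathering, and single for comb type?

Trihybrid cross: BbFfRr × BbFfRr
Each trait segregates independently with a 3:1 phenotypic ratio, so each gene contributes 3/4 (dominant) or 1/4 (recessive).
Target: white (feather color), clean (leg feathering), single (comb type)
Probability = product of independent per-trait probabilities
= 1/4 × 1/4 × 1/4 = 1/64
Expected count = 1/64 × 896 = 14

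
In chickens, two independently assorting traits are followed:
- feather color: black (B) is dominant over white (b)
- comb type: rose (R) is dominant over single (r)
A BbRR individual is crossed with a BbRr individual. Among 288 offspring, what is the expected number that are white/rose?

Dihybrid cross BbRR × BbRr — consider each gene separately:
feather color: Bb × Bb → 1 BB, 2 Bb, 1 bb → 3 B_ : 1 bb (out of 4)
comb type: RR × Rr → 2 RR, 2 Rr → 4 R_ (out of 4)
Combine (counts out of 4 × 4 = 16): black/rose (B_R_) = 3×4 = 12; white/rose (bbR_) = 1×4 = 4
Phenotype counts (out of 16): 12 black/rose, 4 white/rose
white/rose: 4 out of 16 → fraction 1/4
Expected count = 1/4 × 288 = 72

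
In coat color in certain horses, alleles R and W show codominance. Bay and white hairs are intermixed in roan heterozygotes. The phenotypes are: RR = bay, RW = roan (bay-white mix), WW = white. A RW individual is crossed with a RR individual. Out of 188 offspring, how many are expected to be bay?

Punnett square for RW × RR:
Offspring genotypes: 2 RR, 2 RW
Phenotype counts: 2 bay, 2 roan (bay-white mix)
bay: 2 out of 4 → fraction 1/2
Expected count = 1/2 × 188 = 94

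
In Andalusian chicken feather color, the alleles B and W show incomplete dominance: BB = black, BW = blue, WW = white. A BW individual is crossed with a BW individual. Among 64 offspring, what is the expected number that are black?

Punnett square for BW × BW:
Offspring genotypes: 1 BB, 2 BW, 1 WW
Phenotype counts: 1 black, 2 blue, 1 white
black: 1 out of 4 → fraction 1/4
Expected count = 1/4 × 64 = 16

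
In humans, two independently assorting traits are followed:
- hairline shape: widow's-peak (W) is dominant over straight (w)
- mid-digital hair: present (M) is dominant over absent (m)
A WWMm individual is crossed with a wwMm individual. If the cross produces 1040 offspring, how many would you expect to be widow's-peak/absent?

Dihybrid cross WWMm × wwMm — consider each gene separately:
hairline shape: WW × ww → 4 Ww → 4 W_ (out of 4)
mid-digital hair: Mm × Mm → 1 MM, 2 Mm, 1 mm → 3 M_ : 1 mm (out of 4)
Combine (counts out of 4 × 4 = 16): widow's-peak/present (W_M_) = 4×3 = 12; widow's-peak/absent (W_mm) = 4×1 = 4
Phenotype counts (out of 16): 12 widow's-peak/present, 4 widow's-peak/absent
widow's-peak/absent: 4 out of 16 → fraction 1/4
Expected count = 1/4 × 1040 = 260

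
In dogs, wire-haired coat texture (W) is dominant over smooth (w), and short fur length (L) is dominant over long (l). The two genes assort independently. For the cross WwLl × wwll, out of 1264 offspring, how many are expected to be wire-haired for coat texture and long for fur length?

Dihybrid cross WwLl × wwll — consider each gene separately:
coat texture: Ww × ww → 2 Ww, 2 ww → 2 W_ : 2 ww (out of 4)
fur length: Ll × ll → 2 Ll, 2 ll → 2 L_ : 2 ll (out of 4)
Looking for: wire-haired (W_) and long (ll)
P(wire-haired) = 2/4, P(long) = 2/4
P(both) = 2/4 × 2/4 = 4/16 = 1/4
Expected count = 1/4 × 1264 = 316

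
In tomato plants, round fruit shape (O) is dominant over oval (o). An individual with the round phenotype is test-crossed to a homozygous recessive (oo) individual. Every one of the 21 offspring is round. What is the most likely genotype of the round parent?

Test cross: ? × oo
All offspring are round.
If the unknown parent were heterozygous (Oo), about half of 21 offspring would be oval; none are. The unknown parent is most likely homozygous dominant (OO).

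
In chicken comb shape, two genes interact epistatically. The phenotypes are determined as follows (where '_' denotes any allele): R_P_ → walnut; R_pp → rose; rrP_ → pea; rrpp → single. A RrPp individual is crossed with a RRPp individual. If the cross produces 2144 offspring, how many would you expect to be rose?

Cross: RrPp × RRPp — consider each gene separately:
R gene: Rr × RR → 2 RR, 2 Rr → 4 R_ (out of 4)
P gene: Pp × Pp → 1 PP, 2 Pp, 1 pp → 3 P_ : 1 pp (out of 4)
Genotype classes (out of 4 × 4 = 16): R_P_ = 4×3 = 12; R_pp = 4×1 = 4
Apply the phenotype rules: R_P_ (12) → walnut; R_pp (4) → rose
Phenotype counts (out of 16): 12 walnut, 4 rose
rose: 4 out of 16 → fraction 1/4
Expected count = 1/4 × 2144 = 536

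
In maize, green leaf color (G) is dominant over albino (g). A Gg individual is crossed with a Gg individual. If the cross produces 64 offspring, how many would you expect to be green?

Punnett square for Gg × Gg:
Offspring genotypes: 1 GG, 2 Gg, 1 gg
green: 3, albino: 1
green: 3 out of 4 → fraction 3/4
Expected count = 3/4 × 64 = 48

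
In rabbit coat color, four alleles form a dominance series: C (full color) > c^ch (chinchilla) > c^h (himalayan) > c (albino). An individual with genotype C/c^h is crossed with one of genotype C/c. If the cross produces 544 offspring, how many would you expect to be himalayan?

Cross: C/c^h × C/c
Allele dominance: C > c^ch > c^h > c
Offspring genotypes: 1 C/C, 1 C/c, 1 C/c^h, 1 c^h/c
Phenotype counts: 3 full color, 1 himalayan
himalayan: 1 out of 4 → fraction 1/4
Expected count = 1/4 × 544 = 136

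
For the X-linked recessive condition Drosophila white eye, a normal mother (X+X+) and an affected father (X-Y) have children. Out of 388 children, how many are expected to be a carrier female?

Cross: X+X+ × X-Y
Offspring: 2 X+X-, 2 X+Y
Probability of a carrier female: 2/4 = 1/2
Expected count = 1/2 × 388 = 194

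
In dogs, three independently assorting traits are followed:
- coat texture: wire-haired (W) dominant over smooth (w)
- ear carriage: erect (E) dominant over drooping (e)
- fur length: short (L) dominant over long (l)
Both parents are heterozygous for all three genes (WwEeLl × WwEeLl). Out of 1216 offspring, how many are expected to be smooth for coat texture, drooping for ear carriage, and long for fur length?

Trihybrid cross: WwEeLl × WwEeLl
Each trait segregates independently with a 3:1 phenotypic ratio, so each gene contributes 3/4 (dominant) or 1/4 (recessive).
Target: smooth (coat texture), drooping (ear carriage), long (fur length)
Probability = product of independent per-trait probabilities
= 1/4 × 1/4 × 1/4 = 1/64
Expected count = 1/64 × 1216 = 19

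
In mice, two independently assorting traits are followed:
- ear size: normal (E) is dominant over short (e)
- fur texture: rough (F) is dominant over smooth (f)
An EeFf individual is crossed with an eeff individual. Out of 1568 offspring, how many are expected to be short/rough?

Dihybrid cross EeFf × eeff — consider each gene separately:
ear size: Ee × ee → 2 Ee, 2 ee → 2 E_ : 2 ee (out of 4)
fur texture: Ff × ff → 2 Ff, 2 ff → 2 F_ : 2 ff (out of 4)
Combine (counts out of 4 × 4 = 16): normal/rough (E_F_) = 2×2 = 4; normal/smooth (E_ff) = 2×2 = 4; short/rough (eeF_) = 2×2 = 4; short/smooth (eeff) = 2×2 = 4
Phenotype counts (out of 16): 4 normal/rough, 4 normal/smooth, 4 short/rough, 4 short/smooth
short/rough: 4 out of 16 → fraction 1/4
Expected count = 1/4 × 1568 = 392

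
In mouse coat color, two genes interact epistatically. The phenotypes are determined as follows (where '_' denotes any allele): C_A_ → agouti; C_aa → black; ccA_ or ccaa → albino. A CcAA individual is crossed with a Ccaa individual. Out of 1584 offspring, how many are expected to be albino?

Cross: CcAA × Ccaa — consider each gene separately:
C gene: Cc × Cc → 1 CC, 2 Cc, 1 cc → 3 C_ : 1 cc (out of 4)
A gene: AA × aa → 4 Aa → 4 A_ (out of 4)
Genotype classes (out of 4 × 4 = 16): C_A_ = 3×4 = 12; ccA_ = 1×4 = 4
Apply the phenotype rules: C_A_ (12) → agouti; ccA_ (4) → albino
Phenotype counts (out of 16): 12 agouti, 4 albino
albino: 4 out of 16 → fraction 1/4
Expected count = 1/4 × 1584 = 396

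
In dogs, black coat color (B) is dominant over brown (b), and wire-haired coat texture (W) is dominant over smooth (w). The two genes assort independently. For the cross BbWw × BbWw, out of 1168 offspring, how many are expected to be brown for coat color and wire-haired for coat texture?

Dihybrid cross BbWw × BbWw — consider each gene separately:
coat color: Bb × Bb → 1 BB, 2 Bb, 1 bb → 3 B_ : 1 bb (out of 4)
coat texture: Ww × Ww → 1 WW, 2 Ww, 1 ww → 3 W_ : 1 ww (out of 4)
Looking for: brown (bb) and wire-haired (W_)
P(brown) = 1/4, P(wire-haired) = 3/4
P(both) = 1/4 × 3/4 = 3/16
Expected count = 3/16 × 1168 = 219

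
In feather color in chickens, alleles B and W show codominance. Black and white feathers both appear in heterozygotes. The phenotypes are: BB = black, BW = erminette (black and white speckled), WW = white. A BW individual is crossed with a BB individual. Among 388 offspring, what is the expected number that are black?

Punnett square for BW × BB:
Offspring genotypes: 2 BB, 2 BW
Phenotype counts: 2 black, 2 erminette (black and white speckled)
black: 2 out of 4 → fraction 1/2
Expected count = 1/2 × 388 = 194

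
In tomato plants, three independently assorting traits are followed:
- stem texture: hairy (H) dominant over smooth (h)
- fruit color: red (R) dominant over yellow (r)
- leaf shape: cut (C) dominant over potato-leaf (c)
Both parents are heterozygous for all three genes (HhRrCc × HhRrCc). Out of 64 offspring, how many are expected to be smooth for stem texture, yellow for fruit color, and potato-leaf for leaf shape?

Trihybrid cross: HhRrCc × HhRrCc
Each trait segregates independently with a 3:1 phenotypic ratio, so each gene contributes 3/4 (dominant) or 1/4 (recessive).
Target: smooth (stem texture), yellow (fruit color), potato-leaf (leaf shape)
Probability = product of independent per-trait probabilities
= 1/4 × 1/4 × 1/4 = 1/64
Expected count = 1/64 × 64 = 1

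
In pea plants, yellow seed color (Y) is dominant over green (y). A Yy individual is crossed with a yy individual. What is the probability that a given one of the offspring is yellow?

Punnett square for Yy × yy:
Offspring genotypes: 2 Yy, 2 yy
yellow: 2, green: 2
yellow: 2 out of 4
Probability: 2/4 = 1/2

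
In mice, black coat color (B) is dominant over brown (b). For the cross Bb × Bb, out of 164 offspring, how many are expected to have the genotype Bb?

Punnett square for Bb × Bb:
Offspring genotypes: 1 BB, 2 Bb, 1 bb
Total offspring: 4
Count with target: 2
Probability: 2/4 = 1/2
Expected count = 1/2 × 164 = 82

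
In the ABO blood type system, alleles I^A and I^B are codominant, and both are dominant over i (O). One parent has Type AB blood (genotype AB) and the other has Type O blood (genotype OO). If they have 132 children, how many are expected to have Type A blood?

Cross: AB × OO
Possible offspring genotypes: 2 AO, 2 BO
Blood type counts: 2 Type A, 2 Type B
Probability of Type A: 2/4 = 1/2
Expected count = 1/2 × 132 = 66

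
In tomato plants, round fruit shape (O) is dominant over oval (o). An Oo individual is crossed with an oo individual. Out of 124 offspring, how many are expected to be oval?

Punnett square for Oo × oo:
Offspring genotypes: 2 Oo, 2 oo
round: 2, oval: 2
oval: 2 out of 4 → fraction 1/2
Expected count = 1/2 × 124 = 62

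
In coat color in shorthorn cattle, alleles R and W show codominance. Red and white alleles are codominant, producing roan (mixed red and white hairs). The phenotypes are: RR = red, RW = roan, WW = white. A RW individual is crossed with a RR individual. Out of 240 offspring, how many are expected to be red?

Punnett square for RW × RR:
Offspring genotypes: 2 RR, 2 RW
Phenotype counts: 2 red, 2 roan
red: 2 out of 4 → fraction 1/2
Expected count = 1/2 × 240 = 120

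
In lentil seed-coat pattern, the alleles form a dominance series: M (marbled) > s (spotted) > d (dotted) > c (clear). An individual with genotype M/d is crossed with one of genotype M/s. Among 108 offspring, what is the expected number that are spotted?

Cross: M/d × M/s
Allele dominance: M > s > d > c
Offspring genotypes: 1 M/M, 1 M/s, 1 M/d, 1 s/d
Phenotype counts: 3 marbled, 1 spotted
spotted: 1 out of 4 → fraction 1/4
Expected count = 1/4 × 108 = 27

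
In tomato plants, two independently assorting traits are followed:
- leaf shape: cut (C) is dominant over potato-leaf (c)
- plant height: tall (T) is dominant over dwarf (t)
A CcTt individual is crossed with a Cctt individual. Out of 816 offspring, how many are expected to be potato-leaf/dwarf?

Dihybrid cross CcTt × Cctt — consider each gene separately:
leaf shape: Cc × Cc → 1 CC, 2 Cc, 1 cc → 3 C_ : 1 cc (out of 4)
plant height: Tt × tt → 2 Tt, 2 tt → 2 T_ : 2 tt (out of 4)
Combine (counts out of 4 × 4 = 16): cut/tall (C_T_) = 3×2 = 6; cut/dwarf (C_tt) = 3×2 = 6; potato-leaf/tall (ccT_) = 1×2 = 2; potato-leaf/dwarf (cctt) = 1×2 = 2
Phenotype counts (out of 16): 6 cut/tall, 6 cut/dwarf, 2 potato-leaf/tall, 2 potato-leaf/dwarf
potato-leaf/dwarf: 2 out of 16 → fraction 1/8
Expected count = 1/8 × 816 = 102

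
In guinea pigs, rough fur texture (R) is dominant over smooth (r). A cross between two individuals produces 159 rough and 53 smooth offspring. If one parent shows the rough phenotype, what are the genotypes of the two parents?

Observed offspring: 159 rough, 53 smooth
The observed ratio simplifies to 3:1. Smooth (rr) offspring appear, so each parent must contribute one r allele. The parent stated to show rough carries R, so it is Rr. The other parent is then either Rr or rr: Rr × rr would give a 1:1 split, whereas Rr × Rr gives 3:1 — matching the data. So both parents are heterozygous (Rr × Rr).
Parent genotypes: Rr × Rr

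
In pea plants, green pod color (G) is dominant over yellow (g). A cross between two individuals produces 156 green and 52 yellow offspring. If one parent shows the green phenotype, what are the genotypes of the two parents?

Observed offspring: 156 green, 52 yellow
The observed ratio simplifies to 3:1. Yellow (gg) offspring appear, so each parent must contribute one g allele. The parent stated to show green carries G, so it is Gg. The other parent is then either Gg or gg: Gg × gg would give a 1:1 split, whereas Gg × Gg gives 3:1 — matching the data. So both parents are heterozygous (Gg × Gg).
Parent genotypes: Gg × Gg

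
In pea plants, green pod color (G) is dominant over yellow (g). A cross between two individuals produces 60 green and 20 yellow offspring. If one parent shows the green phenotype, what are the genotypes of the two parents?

Observed offspring: 60 green, 20 yellow
The observed ratio simplifies to 3:1. Yellow (gg) offspring appear, so each parent must contribute one g allele. The parent stated to show green carries G, so it is Gg. The other parent is then either Gg or gg: Gg × gg would give a 1:1 split, whereas Gg × Gg gives 3:1 — matching the data. So both parents are heterozygous (Gg × Gg).
Parent genotypes: Gg × Gg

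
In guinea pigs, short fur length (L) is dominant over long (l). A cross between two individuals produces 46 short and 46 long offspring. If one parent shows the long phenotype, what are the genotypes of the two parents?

Observed offspring: 46 short, 46 long
The observed ratio simplifies to 1:1. One parent shows long, so its genotype must be ll. A 1:1 offspring split requires the other parent to be heterozygous (Ll).
Parent genotypes: ll × Ll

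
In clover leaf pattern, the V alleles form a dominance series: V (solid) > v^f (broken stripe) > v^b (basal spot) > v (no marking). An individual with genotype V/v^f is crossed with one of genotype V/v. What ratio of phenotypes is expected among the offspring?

Cross: V/v^f × V/v
Allele dominance: V > v^f > v^b > v
Offspring genotypes: 1 V/V, 1 V/v, 1 V/v^f, 1 v^f/v
Phenotype counts: 3 solid, 1 broken stripe
Ratio: 3 solid : 1 broken stripe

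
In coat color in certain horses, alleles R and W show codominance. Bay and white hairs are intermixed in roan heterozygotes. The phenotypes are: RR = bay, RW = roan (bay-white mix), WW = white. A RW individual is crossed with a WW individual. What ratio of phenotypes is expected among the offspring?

Punnett square for RW × WW:
Offspring genotypes: 2 RW, 2 WW
Phenotype counts: 2 roan (bay-white mix), 2 white
Ratio: 1 roan (bay-white mix) : 1 white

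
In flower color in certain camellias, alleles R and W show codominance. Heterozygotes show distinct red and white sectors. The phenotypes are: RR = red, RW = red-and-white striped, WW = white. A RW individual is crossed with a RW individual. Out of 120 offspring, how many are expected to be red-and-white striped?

Punnett square for RW × RW:
Offspring genotypes: 1 RR, 2 RW, 1 WW
Phenotype counts: 1 red, 2 red-and-white striped, 1 white
red-and-white striped: 2 out of 4 → fraction 1/2
Expected count = 1/2 × 120 = 60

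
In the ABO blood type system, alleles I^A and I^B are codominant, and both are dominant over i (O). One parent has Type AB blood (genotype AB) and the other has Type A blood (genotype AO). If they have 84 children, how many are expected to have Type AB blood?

Cross: AB × AO
Possible offspring genotypes: 1 AA, 1 AO, 1 AB, 1 BO
Blood type counts: 2 Type A, 1 Type AB, 1 Type B
Probability of Type AB: 1/4
Expected count = 1/4 × 84 = 21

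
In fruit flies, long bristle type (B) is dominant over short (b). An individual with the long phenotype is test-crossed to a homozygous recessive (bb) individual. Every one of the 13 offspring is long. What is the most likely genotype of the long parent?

Test cross: ? × bb
All offspring are long.
If the unknown parent were heterozygous (Bb), about half of 13 offspring would be short; none are. The unknown parent is most likely homozygous dominant (BB).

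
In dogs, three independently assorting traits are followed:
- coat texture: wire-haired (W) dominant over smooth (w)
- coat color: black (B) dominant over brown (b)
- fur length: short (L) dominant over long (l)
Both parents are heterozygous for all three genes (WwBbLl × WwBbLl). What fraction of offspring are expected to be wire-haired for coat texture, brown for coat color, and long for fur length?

Trihybrid cross: WwBbLl × WwBbLl
Each trait segregates independently with a 3:1 phenotypic ratio, so each gene contributes 3/4 (dominant) or 1/4 (recessive).
Target: wire-haired (coat texture), brown (coat color), long (fur length)
Probability = product of independent per-trait probabilities
= 3/4 × 1/4 × 1/4 = 3/64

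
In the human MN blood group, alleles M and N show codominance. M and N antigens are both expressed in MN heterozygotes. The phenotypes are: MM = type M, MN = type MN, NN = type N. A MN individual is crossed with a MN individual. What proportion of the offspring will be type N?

Punnett square for MN × MN:
Offspring genotypes: 1 MM, 2 MN, 1 NN
Phenotype counts: 1 type M, 2 type MN, 1 type N
type N: 1 out of 4
Probability: 1/4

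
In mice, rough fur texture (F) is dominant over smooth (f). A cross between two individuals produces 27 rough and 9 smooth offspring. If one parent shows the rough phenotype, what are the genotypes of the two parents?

Observed offspring: 27 rough, 9 smooth
The observed ratio simplifies to 3:1. Smooth (ff) offspring appear, so each parent must contribute one f allele. The parent stated to show rough carries F, so it is Ff. The other parent is then either Ff or ff: Ff × ff would give a 1:1 split, whereas Ff × Ff gives 3:1 — matching the data. So both parents are heterozygous (Ff × Ff).
Parent genotypes: Ff × Ff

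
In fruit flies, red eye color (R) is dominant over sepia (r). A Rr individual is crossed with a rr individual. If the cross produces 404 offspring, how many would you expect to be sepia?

Punnett square for Rr × rr:
Offspring genotypes: 2 Rr, 2 rr
red: 2, sepia: 2
sepia: 2 out of 4 → fraction 1/2
Expected count = 1/2 × 404 = 202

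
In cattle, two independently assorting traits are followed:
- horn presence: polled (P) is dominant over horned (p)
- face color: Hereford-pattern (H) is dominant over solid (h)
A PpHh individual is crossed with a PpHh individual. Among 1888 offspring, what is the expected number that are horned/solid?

Dihybrid cross PpHh × PpHh — consider each gene separately:
horn presence: Pp × Pp → 1 PP, 2 Pp, 1 pp → 3 P_ : 1 pp (out of 4)
face color: Hh × Hh → 1 HH, 2 Hh, 1 hh → 3 H_ : 1 hh (out of 4)
Combine (counts out of 4 × 4 = 16): polled/Hereford-pattern (P_H_) = 3×3 = 9; polled/solid (P_hh) = 3×1 = 3; horned/Hereford-pattern (ppH_) = 1×3 = 3; horned/solid (pphh) = 1×1 = 1
Phenotype counts (out of 16): 9 polled/Hereford-pattern, 3 polled/solid, 3 horned/Hereford-pattern, 1 horned/solid
horned/solid: 1 out of 16 → fraction 1/16
Expected count = 1/16 × 1888 = 118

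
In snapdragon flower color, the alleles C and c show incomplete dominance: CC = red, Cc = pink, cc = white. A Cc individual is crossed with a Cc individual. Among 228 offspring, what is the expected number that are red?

Punnett square for Cc × Cc:
Offspring genotypes: 1 CC, 2 Cc, 1 cc
Phenotype counts: 1 red, 2 pink, 1 white
red: 1 out of 4 → fraction 1/4
Expected count = 1/4 × 228 = 57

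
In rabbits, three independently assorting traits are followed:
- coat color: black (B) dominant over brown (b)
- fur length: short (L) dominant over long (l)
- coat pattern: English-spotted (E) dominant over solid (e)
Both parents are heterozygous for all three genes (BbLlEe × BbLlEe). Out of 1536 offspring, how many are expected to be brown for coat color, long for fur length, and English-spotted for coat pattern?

Trihybrid cross: BbLlEe × BbLlEe
Each trait segregates independently with a 3:1 phenotypic ratio, so each gene contributes 3/4 (dominant) or 1/4 (recessive).
Target: brown (coat color), long (fur length), English-spotted (coat pattern)
Probability = product of independent per-trait probabilities
= 1/4 × 1/4 × 3/4 = 3/64
Expected count = 3/64 × 1536 = 72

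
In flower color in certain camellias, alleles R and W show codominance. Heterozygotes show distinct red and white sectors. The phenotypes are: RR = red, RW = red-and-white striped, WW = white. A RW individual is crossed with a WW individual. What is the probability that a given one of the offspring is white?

Punnett square for RW × WW:
Offspring genotypes: 2 RW, 2 WW
Phenotype counts: 2 red-and-white striped, 2 white
white: 2 out of 4
Probability: 2/4 = 1/2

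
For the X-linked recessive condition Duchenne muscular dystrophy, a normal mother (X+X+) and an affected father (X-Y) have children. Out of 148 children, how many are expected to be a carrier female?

Cross: X+X+ × X-Y
Offspring: 2 X+X-, 2 X+Y
Probability of a carrier female: 2/4 = 1/2
Expected count = 1/2 × 148 = 74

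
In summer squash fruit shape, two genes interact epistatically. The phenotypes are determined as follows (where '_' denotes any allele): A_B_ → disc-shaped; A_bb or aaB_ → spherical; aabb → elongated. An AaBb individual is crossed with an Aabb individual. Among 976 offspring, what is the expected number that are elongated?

Cross: AaBb × Aabb — consider each gene separately:
A gene: Aa × Aa → 1 AA, 2 Aa, 1 aa → 3 A_ : 1 aa (out of 4)
B gene: Bb × bb → 2 Bb, 2 bb → 2 B_ : 2 bb (out of 4)
Genotype classes (out of 4 × 4 = 16): A_B_ = 3×2 = 6; A_bb = 3×2 = 6; aaB_ = 1×2 = 2; aabb = 1×2 = 2
Apply the phenotype rules: A_B_ (6) → disc-shaped; A_bb (6) + aaB_ (2) → spherical; aabb (2) → elongated
Phenotype counts (out of 16): 6 disc-shaped, 8 spherical, 2 elongated
elongated: 2 out of 16 → fraction 1/8
Expected count = 1/8 × 976 = 122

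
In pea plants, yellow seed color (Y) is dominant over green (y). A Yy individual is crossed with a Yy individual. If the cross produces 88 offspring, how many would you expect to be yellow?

Punnett square for Yy × Yy:
Offspring genotypes: 1 YY, 2 Yy, 1 yy
yellow: 3, green: 1
yellow: 3 out of 4 → fraction 3/4
Expected count = 3/4 × 88 = 66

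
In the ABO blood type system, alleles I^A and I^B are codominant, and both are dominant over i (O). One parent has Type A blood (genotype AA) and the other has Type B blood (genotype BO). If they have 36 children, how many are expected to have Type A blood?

Cross: AA × BO
Possible offspring genotypes: 2 AB, 2 AO
Blood type counts: 2 Type AB, 2 Type A
Probability of Type A: 2/4 = 1/2
Expected count = 1/2 × 36 = 18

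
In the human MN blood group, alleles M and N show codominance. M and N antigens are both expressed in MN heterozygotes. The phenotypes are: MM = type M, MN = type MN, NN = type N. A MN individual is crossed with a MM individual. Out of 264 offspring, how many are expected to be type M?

Punnett square for MN × MM:
Offspring genotypes: 2 MM, 2 MN
Phenotype counts: 2 type M, 2 type MN
type M: 2 out of 4 → fraction 1/2
Expected count = 1/2 × 264 = 132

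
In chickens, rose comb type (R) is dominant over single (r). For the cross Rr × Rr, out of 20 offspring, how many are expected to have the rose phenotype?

Punnett square for Rr × Rr:
Offspring genotypes: 1 RR, 2 Rr, 1 rr
Total offspring: 4
Count with target: 3
Probability: 3/4
Expected count = 3/4 × 20 = 15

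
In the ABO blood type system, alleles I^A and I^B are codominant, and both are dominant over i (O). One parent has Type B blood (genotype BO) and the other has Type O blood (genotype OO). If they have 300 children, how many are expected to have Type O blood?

Cross: BO × OO
Possible offspring genotypes: 2 BO, 2 OO
Blood type counts: 2 Type B, 2 Type O
Probability of Type O: 2/4 = 1/2
Expected count = 1/2 × 300 = 150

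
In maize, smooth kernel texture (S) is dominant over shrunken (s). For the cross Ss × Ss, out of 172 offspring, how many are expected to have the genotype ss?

Punnett square for Ss × Ss:
Offspring genotypes: 1 SS, 2 Ss, 1 ss
Total offspring: 4
Count with target: 1
Probability: 1/4
Expected count = 1/4 × 172 = 43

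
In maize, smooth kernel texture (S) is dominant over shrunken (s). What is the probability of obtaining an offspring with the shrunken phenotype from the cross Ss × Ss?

Punnett square for Ss × Ss:
Offspring genotypes: 1 SS, 2 Ss, 1 ss
Total offspring: 4
Count with target: 1
Probability: 1/4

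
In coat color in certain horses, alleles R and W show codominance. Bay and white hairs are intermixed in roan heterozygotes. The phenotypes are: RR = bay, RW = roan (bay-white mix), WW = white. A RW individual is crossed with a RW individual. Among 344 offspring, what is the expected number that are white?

Punnett square for RW × RW:
Offspring genotypes: 1 RR, 2 RW, 1 WW
Phenotype counts: 1 bay, 2 roan (bay-white mix), 1 white
white: 1 out of 4 → fraction 1/4
Expected count = 1/4 × 344 = 86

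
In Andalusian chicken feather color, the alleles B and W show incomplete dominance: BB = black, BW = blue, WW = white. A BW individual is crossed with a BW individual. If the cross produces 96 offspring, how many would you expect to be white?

Punnett square for BW × BW:
Offspring genotypes: 1 BB, 2 BW, 1 WW
Phenotype counts: 1 black, 2 blue, 1 white
white: 1 out of 4 → fraction 1/4
Expected count = 1/4 × 96 = 24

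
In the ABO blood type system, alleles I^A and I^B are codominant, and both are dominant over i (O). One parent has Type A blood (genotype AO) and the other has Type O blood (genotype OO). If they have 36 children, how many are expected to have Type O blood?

Cross: AO × OO
Possible offspring genotypes: 2 AO, 2 OO
Blood type counts: 2 Type A, 2 Type O
Probability of Type O: 2/4 = 1/2
Expected count = 1/2 × 36 = 18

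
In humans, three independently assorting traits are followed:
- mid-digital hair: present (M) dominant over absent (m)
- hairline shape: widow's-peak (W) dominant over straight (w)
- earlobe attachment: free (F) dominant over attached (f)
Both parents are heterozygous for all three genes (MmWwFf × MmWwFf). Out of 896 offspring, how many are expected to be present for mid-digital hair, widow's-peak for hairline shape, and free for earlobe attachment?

Trihybrid cross: MmWwFf × MmWwFf
Each trait segregates independently with a 3:1 phenotypic ratio, so each gene contributes 3/4 (dominant) or 1/4 (recessive).
Target: present (mid-digital hair), widow's-peak (hairline shape), free (earlobe attachment)
Probability = product of independent per-trait probabilities
= 3/4 × 3/4 × 3/4 = 27/64
Expected count = 27/64 × 896 = 378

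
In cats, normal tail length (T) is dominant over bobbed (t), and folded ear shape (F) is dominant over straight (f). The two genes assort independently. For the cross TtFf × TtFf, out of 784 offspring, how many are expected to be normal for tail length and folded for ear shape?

Dihybrid cross TtFf × TtFf — consider each gene separately:
tail length: Tt × Tt → 1 TT, 2 Tt, 1 tt → 3 T_ : 1 tt (out of 4)
ear shape: Ff × Ff → 1 FF, 2 Ff, 1 ff → 3 F_ : 1 ff (out of 4)
Looking for: normal (T_) and folded (F_)
P(normal) = 3/4, P(folded) = 3/4
P(both) = 3/4 × 3/4 = 9/16
Expected count = 9/16 × 784 = 441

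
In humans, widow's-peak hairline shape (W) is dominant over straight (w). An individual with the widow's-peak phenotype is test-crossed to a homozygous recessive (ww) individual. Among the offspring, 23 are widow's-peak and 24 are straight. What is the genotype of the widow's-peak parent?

Test cross: ? × ww
Offspring: 23 widow's-peak, 24 straight — approximately 1:1.
A 1:1 ratio in a test cross indicates the unknown parent is heterozygous (Ww).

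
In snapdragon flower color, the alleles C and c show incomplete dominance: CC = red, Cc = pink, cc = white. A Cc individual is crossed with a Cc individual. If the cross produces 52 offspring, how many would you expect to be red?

Punnett square for Cc × Cc:
Offspring genotypes: 1 CC, 2 Cc, 1 cc
Phenotype counts: 1 red, 2 pink, 1 white
red: 1 out of 4 → fraction 1/4
Expected count = 1/4 × 52 = 13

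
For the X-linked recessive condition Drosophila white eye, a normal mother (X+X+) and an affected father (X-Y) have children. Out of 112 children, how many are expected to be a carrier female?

Cross: X+X+ × X-Y
Offspring: 2 X+X-, 2 X+Y
Probability of a carrier female: 2/4 = 1/2
Expected count = 1/2 × 112 = 56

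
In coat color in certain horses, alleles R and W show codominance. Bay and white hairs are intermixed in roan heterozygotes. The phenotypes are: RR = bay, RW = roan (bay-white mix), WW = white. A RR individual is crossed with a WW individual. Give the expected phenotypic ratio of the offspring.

Punnett square for RR × WW:
Offspring genotypes: 4 RW
Phenotype counts: 4 roan (bay-white mix)
Ratio: all roan (bay-white mix)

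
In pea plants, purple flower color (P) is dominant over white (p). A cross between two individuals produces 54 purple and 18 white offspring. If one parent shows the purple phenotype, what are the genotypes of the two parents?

Observed offspring: 54 purple, 18 white
The observed ratio simplifies to 3:1. White (pp) offspring appear, so each parent must contribute one p allele. The parent stated to show purple carries P, so it is Pp. The other parent is then either Pp or pp: Pp × pp would give a 1:1 split, whereas Pp × Pp gives 3:1 — matching the data. So both parents are heterozygous (Pp × Pp).
Parent genotypes: Pp × Pp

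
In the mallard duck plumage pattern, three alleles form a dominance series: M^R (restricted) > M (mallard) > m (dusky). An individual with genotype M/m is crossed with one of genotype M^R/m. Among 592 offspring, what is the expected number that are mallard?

Cross: M/m × M^R/m
Allele dominance: M^R > M > m
Offspring genotypes: 1 M^R/M, 1 M/m, 1 M^R/m, 1 m/m
Phenotype counts: 2 restricted, 1 mallard, 1 dusky
mallard: 1 out of 4 → fraction 1/4
Expected count = 1/4 × 592 = 148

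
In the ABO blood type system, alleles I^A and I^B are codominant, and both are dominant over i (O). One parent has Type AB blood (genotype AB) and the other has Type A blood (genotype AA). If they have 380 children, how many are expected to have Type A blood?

Cross: AB × AA
Possible offspring genotypes: 2 AA, 2 AB
Blood type counts: 2 Type A, 2 Type AB
Probability of Type A: 2/4 = 1/2
Expected count = 1/2 × 380 = 190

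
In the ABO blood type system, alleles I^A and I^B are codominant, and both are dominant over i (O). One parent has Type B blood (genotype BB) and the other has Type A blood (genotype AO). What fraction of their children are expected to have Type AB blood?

Cross: BB × AO
Possible offspring genotypes: 2 AB, 2 BO
Blood type counts: 2 Type AB, 2 Type B
Probability of Type AB: 2/4 = 1/2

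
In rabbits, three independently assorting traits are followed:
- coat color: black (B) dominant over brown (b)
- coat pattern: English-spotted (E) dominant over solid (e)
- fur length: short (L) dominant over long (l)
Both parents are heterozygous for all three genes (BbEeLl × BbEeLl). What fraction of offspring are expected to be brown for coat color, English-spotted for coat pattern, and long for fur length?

Trihybrid cross: BbEeLl × BbEeLl
Each trait segregates independently with a 3:1 phenotypic ratio, so each gene contributes 3/4 (dominant) or 1/4 (recessive).
Target: brown (coat color), English-spotted (coat pattern), long (fur length)
Probability = product of independent per-trait probabilities
= 1/4 × 3/4 × 1/4 = 3/64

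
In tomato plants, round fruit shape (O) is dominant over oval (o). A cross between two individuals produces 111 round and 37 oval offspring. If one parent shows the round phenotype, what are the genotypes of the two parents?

Observed offspring: 111 round, 37 oval
The observed ratio simplifies to 3:1. Oval (oo) offspring appear, so each parent must contribute one o allele. The parent stated to show round carries O, so it is Oo. The other parent is then either Oo or oo: Oo × oo would give a 1:1 split, whereas Oo × Oo gives 3:1 — matching the data. So both parents are heterozygous (Oo × Oo).
Parent genotypes: Oo × Oo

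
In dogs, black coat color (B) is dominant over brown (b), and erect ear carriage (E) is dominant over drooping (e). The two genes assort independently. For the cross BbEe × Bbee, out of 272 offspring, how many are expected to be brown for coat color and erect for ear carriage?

Dihybrid cross BbEe × Bbee — consider each gene separately:
coat color: Bb × Bb → 1 BB, 2 Bb, 1 bb → 3 B_ : 1 bb (out of 4)
ear carriage: Ee × ee → 2 Ee, 2 ee → 2 E_ : 2 ee (out of 4)
Looking for: brown (bb) and erect (E_)
P(brown) = 1/4, P(erect) = 2/4
P(both) = 1/4 × 2/4 = 2/16 = 1/8
Expected count = 1/8 × 272 = 34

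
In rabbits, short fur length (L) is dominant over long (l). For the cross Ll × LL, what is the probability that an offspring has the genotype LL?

Punnett square for Ll × LL:
Offspring genotypes: 2 LL, 2 Ll
Total offspring: 4
Count with target: 2
Probability: 2/4 = 1/2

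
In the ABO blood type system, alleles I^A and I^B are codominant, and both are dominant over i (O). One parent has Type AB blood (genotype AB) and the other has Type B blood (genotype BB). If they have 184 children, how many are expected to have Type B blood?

Cross: AB × BB
Possible offspring genotypes: 2 AB, 2 BB
Blood type counts: 2 Type AB, 2 Type B
Probability of Type B: 2/4 = 1/2
Expected count = 1/2 × 184 = 92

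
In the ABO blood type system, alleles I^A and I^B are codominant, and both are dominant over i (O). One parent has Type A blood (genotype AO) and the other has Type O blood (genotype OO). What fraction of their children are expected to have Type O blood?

Cross: AO × OO
Possible offspring genotypes: 2 AO, 2 OO
Blood type counts: 2 Type A, 2 Type O
Probability of Type O: 2/4 = 1/2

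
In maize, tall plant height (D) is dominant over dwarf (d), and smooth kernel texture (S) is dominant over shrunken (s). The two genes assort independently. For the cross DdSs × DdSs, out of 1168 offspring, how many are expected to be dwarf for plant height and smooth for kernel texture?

Dihybrid cross DdSs × DdSs — consider each gene separately:
plant height: Dd × Dd → 1 DD, 2 Dd, 1 dd → 3 D_ : 1 dd (out of 4)
kernel texture: Ss × Ss → 1 SS, 2 Ss, 1 ss → 3 S_ : 1 ss (out of 4)
Looking for: dwarf (dd) and smooth (S_)
P(dwarf) = 1/4, P(smooth) = 3/4
P(both) = 1/4 × 3/4 = 3/16
Expected count = 3/16 × 1168 = 219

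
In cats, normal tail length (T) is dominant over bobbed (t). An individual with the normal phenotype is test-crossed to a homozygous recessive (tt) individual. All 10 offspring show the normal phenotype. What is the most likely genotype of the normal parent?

Test cross: ? × tt
All offspring are normal.
If the unknown parent were heterozygous (Tt), about half of 10 offspring would be bobbed; none are. The unknown parent is most likely homozygous dominant (TT).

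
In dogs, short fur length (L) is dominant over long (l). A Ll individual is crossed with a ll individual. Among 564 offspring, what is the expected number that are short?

Punnett square for Ll × ll:
Offspring genotypes: 2 Ll, 2 ll
short: 2, long: 2
short: 2 out of 4 → fraction 1/2
Expected count = 1/2 × 564 = 282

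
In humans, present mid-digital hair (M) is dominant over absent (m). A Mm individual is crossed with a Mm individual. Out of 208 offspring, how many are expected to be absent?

Punnett square for Mm × Mm:
Offspring genotypes: 1 MM, 2 Mm, 1 mm
present: 3, absent: 1
absent: 1 out of 4 → fraction 1/4
Expected count = 1/4 × 208 = 52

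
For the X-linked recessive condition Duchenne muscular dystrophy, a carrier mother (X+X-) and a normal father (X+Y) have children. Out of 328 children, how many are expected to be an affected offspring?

Cross: X+X- × X+Y
Offspring: 1 X+X+, 1 X+Y, 1 X+X-, 1 X-Y
Probability of an affected offspring: 1/4
Expected count = 1/4 × 328 = 82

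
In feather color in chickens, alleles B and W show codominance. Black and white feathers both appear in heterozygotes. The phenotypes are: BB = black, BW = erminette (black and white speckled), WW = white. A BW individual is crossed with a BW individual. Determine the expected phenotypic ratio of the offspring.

Punnett square for BW × BW:
Offspring genotypes: 1 BB, 2 BW, 1 WW
Phenotype counts: 1 black, 2 erminette (black and white speckled), 1 white
Ratio: 1 black : 2 erminette (black and white speckled) : 1 white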